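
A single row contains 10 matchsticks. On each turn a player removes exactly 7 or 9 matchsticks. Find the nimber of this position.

1

Compute g(0), g(1), … for moves {7, 9}:
g(0) = mex{} = 0
g(1) = mex{} = 0
g(2) = mex{} = 0
g(3) = mex{} = 0
g(4) = mex{} = 0
g(5) = mex{} = 0
g(6) = mex{} = 0
g(7) = mex{0} = 1
g(8) = mex{0} = 1
g(9) = mex{0} = 1
g(10) = mex{0} = 1
So g(10) = 1.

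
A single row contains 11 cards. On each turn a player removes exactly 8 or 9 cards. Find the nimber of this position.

1

Grundy values for subtraction set {8, 9}:
k:     0  1  2  3  4  5  6  7  8  9 10 11
g(k):  0  0  0  0  0  0  0  0  1  1  1  1
So g(11) = 1.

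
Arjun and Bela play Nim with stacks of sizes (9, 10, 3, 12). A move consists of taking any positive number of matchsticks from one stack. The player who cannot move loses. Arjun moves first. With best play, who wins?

Arjun wins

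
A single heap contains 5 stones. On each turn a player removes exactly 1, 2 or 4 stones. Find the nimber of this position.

2

Grundy values for subtraction set {1, 2, 4}:
g(0) = mex{} = 0
g(1) = mex{0} = 1
g(2) = mex{0,1} = 2
g(3) = mex{1,2} = 0
g(4) = mex{0,2} = 1
g(5) = mex{0,1} = 2
So g(5) = 2.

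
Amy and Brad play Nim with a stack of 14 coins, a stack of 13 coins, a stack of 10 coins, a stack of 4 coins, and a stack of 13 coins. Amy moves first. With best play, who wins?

Brad wins

Bitwise XOR of the heap sizes:
  1110  (14)
  1101  (13)
  1010  (10)
  0100  (4)
  1101  (13)
  ----
  0000  (0)
The nim-sum is 0, so this is a P-position: the player to move is in a losing position under optimal play; Amy is about to move from it and so loses — Brad wins.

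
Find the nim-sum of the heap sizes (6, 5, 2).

Write each in binary and XOR column by column:
  110  (6)
  101  (5)
  010  (2)
  ---
  001  (1)

1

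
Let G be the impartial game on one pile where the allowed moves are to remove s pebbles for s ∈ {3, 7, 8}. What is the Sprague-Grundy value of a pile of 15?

Compute g(0), g(1), … for moves {3, 7, 8}:
k:     0  1  2  3  4  5  6  7  8  9 10 11 12 13 14 15
g(k):  0  0  0  1  1  1  0  2  2  1  3  0  0  2  1  1
So g(15) = 1.

1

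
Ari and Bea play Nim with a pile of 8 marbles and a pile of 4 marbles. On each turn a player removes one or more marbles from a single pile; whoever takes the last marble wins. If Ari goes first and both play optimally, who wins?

Ari wins

Nim-sum: 8 XOR 4 = 12.
The nim-sum is 12 ≠ 0, so this is an N-position: the player to move can win; Ari has a winning move.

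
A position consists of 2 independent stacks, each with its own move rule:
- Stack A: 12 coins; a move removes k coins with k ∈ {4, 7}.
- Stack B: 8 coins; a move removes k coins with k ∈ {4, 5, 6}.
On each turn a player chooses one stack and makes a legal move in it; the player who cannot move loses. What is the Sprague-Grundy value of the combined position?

2

Grundy values for stack A (subtraction set {4, 7}):
k:     0  1  2  3  4  5  6  7  8  9 10 11 12
g(k):  0  0  0  0  1  1  1  1  2  2  2  0  0
So g(12) = 0.
For stack B, compute g(0), g(1), … with moves {4, 5, 6}:
k:     0  1  2  3  4  5  6  7  8
g(k):  0  0  0  0  1  1  1  1  2
So g(8) = 2.
By the Sprague-Grundy theorem, the Grundy value of a sum of independent games is the XOR of the component values.
Combined value = 0 ⊕ 2 = 2.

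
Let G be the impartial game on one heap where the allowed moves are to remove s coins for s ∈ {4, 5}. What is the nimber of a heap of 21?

Compute g(0), g(1), … for moves {4, 5}:
k:     0  1  2  3  4  5  6  7  8  9 10 11 12 13 14 15 16 17 18 19 20 21
g(k):  0  0  0  0  1  1  1  1  2  0  0  0  0  1  1  1  1  2  0  0  0  0
So g(21) = 0.

0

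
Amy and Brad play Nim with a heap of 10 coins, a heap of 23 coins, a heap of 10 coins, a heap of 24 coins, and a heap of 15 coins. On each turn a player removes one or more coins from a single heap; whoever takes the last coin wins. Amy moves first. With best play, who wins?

Bitwise XOR of the heap sizes:
  01010  (10)
  10111  (23)
  01010  (10)
  11000  (24)
  01111  (15)
  -----
  00000  (0)
The nim-sum is 0, so this is a P-position: the player to move is in a losing position under optimal play; Amy is about to move from it and so loses — Brad wins.

Brad wins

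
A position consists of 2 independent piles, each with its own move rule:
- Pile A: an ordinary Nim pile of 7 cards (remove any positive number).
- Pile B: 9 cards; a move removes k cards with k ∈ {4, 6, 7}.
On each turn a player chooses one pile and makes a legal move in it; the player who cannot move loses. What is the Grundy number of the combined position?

Pile A is a plain Nim pile of size 7, so its Grundy value is 7.
For pile B, compute g(0), g(1), … with moves {4, 6, 7}:
g(0) = mex{} = 0
g(1) = mex{} = 0
g(2) = mex{} = 0
g(3) = mex{} = 0
g(4) = mex{0} = 1
g(5) = mex{0} = 1
g(6) = mex{0} = 1
g(7) = mex{0} = 1
g(8) = mex{0,1} = 2
g(9) = mex{0,1} = 2
So g(9) = 2.
The value of a disjunctive sum is the nim-sum of the parts.
Combined value = 7 XOR 2 = 5.

5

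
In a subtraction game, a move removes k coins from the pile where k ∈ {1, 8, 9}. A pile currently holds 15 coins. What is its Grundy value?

3

Build the Grundy sequence with g(k) = mex{g(k−s) : s ∈ {1, 8, 9}, s ≤ k}:
k:     0  1  2  3  4  5  6  7  8  9 10 11 12 13 14 15
g(k):  0  1  0  1  0  1  0  1  2  3  2  3  2  3  2  3
So g(15) = 3.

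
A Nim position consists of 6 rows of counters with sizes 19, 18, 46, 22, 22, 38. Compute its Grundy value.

Compute the nim-sum pairwise:
19 XOR 18 = 1
1 XOR 46 = 47
47 XOR 22 = 57
57 XOR 22 = 47
47 XOR 38 = 9

9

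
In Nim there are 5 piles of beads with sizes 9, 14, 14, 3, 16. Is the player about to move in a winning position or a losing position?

Write each in binary and XOR column by column:
  01001  (9)
  01110  (14)
  01110  (14)
  00011  (3)
  10000  (16)
  -----
  11010  (26)
The nim-sum is 26 ≠ 0, so this is an N-position: the player to move can win.

Winning position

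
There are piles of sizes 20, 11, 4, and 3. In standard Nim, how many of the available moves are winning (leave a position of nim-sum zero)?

1

Nim-sum: 20 ^ 11 ^ 4 ^ 3 = 24.
The overall nim-sum is X = 24. A pile of size p has a winning move iff p XOR X < p (reduce it to p XOR X).
  20: 20 XOR 24 = 12 < 20 — winning move (to 12).
  11: 11 XOR 24 = 19 ≥ 11 — no move.
  4: 4 XOR 24 = 28 ≥ 4 — no move.
  3: 3 XOR 24 = 27 ≥ 3 — no move.
That gives 1 winning move.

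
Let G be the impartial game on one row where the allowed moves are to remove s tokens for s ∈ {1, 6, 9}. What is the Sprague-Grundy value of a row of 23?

1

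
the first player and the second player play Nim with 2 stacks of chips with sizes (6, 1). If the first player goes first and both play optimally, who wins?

Nim-sum: 6 XOR 1 = 7.
The nim-sum is 7 ≠ 0, so this is an N-position: the player to move can win; the first player has a winning move.

the first player wins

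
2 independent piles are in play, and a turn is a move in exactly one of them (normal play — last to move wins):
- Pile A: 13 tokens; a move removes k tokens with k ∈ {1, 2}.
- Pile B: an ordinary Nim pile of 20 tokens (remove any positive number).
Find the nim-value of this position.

21

Build the Grundy sequence for pile A with g(k) = mex{g(k−s) : s ∈ {1, 2}, s ≤ k}:
g(0) = mex{} = 0
g(1) = mex{0} = 1
g(2) = mex{0,1} = 2
g(3) = mex{1,2} = 0
g(4) = mex{0,2} = 1
g(5) = mex{0,1} = 2
g(6) = mex{1,2} = 0
g(7) = mex{0,2} = 1
g(8) = mex{0,1} = 2
g(9) = mex{1,2} = 0
g(10) = mex{0,2} = 1
g(11) = mex{0,1} = 2
g(12) = mex{1,2} = 0
g(13) = mex{0,2} = 1
So g(13) = 1.
Pile B is a plain Nim pile of size 20, so its Grundy value is 20.
By the Sprague-Grundy theorem, the Grundy value of a sum of independent games is the XOR of the component values.
Combined value = 1 XOR 20 = 21.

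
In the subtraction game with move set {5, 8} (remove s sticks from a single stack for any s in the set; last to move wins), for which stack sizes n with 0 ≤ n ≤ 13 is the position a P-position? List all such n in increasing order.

0, 1, 2, 3, 4, 13

Compute g(0), g(1), … for moves {5, 8}:
k:     0  1  2  3  4  5  6  7  8  9 10 11 12 13
g(k):  0  0  0  0  0  1  1  1  1  1  2  2  2  0
The P-positions (g = 0) in 0..13 are 0, 1, 2, 3, 4, 13.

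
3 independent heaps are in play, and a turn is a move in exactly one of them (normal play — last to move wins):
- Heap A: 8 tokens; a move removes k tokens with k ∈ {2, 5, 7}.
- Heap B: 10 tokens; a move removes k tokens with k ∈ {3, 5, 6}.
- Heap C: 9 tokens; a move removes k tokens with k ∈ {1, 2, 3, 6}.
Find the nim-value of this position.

3

Build the Grundy sequence for heap A with g(k) = mex{g(k−s) : s ∈ {2, 5, 7}, s ≤ k}:
g(0) = mex{} = 0
g(1) = mex{} = 0
g(2) = mex{0} = 1
g(3) = mex{0} = 1
g(4) = mex{1} = 0
g(5) = mex{0,1} = 2
g(6) = mex{0} = 1
g(7) = mex{0,1,2} = 3
g(8) = mex{0,1} = 2
So g(8) = 2.
Build the Grundy sequence for heap B with g(k) = mex{g(k−s) : s ∈ {3, 5, 6}, s ≤ k}:
g(0) = mex{} = 0
g(1) = mex{} = 0
g(2) = mex{} = 0
g(3) = mex{0} = 1
g(4) = mex{0} = 1
g(5) = mex{0} = 1
g(6) = mex{0,1} = 2
g(7) = mex{0,1} = 2
g(8) = mex{0,1} = 2
g(9) = mex{1,2} = 0
g(10) = mex{1,2} = 0
So g(10) = 0.
Build the Grundy sequence for heap C with g(k) = mex{g(k−s) : s ∈ {1, 2, 3, 6}, s ≤ k}:
g(0) = mex{} = 0
g(1) = mex{0} = 1
g(2) = mex{0,1} = 2
g(3) = mex{0,1,2} = 3
g(4) = mex{1,2,3} = 0
g(5) = mex{0,2,3} = 1
g(6) = mex{0,1,3} = 2
g(7) = mex{0,1,2} = 3
g(8) = mex{1,2,3} = 0
g(9) = mex{0,2,3} = 1
So g(9) = 1.
By the Sprague-Grundy theorem, the Grundy value of a sum of independent games is the XOR of the component values.
Combined value = 2 XOR 0 XOR 1 = 3.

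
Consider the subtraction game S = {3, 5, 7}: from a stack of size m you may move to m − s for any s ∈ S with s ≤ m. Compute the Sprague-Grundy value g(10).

0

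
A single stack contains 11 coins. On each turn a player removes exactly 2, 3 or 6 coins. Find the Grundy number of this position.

Build the Grundy sequence with g(k) = mex{g(k−s) : s ∈ {2, 3, 6}, s ≤ k}:
g(0) = mex{} = 0
g(1) = mex{} = 0
g(2) = mex{0} = 1
g(3) = mex{0} = 1
g(4) = mex{0,1} = 2
g(5) = mex{1} = 0
g(6) = mex{0,1,2} = 3
g(7) = mex{0,2} = 1
g(8) = mex{0,1,3} = 2
g(9) = mex{1,3} = 0
g(10) = mex{1,2} = 0
g(11) = mex{0,2} = 1
So g(11) = 1.

1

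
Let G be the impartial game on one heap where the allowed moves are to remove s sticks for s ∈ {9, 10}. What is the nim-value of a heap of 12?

1

Grundy values for subtraction set {9, 10}:
g(0) = mex{} = 0
g(1) = mex{} = 0
g(2) = mex{} = 0
g(3) = mex{} = 0
g(4) = mex{} = 0
g(5) = mex{} = 0
g(6) = mex{} = 0
g(7) = mex{} = 0
g(8) = mex{} = 0
g(9) = mex{0} = 1
g(10) = mex{0} = 1
g(11) = mex{0} = 1
g(12) = mex{0} = 1
So g(12) = 1.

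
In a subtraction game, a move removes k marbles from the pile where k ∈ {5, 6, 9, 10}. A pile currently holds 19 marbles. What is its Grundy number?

Build the Grundy sequence with g(k) = mex{g(k−s) : s ∈ {5, 6, 9, 10}, s ≤ k}:
k:     0  1  2  3  4  5  6  7  8  9 10 11 12 13 14 15 16 17 18 19
g(k):  0  0  0  0  0  1  1  1  1  1  2  2  2  2  2  0  0  0  0  0
So g(19) = 0.

0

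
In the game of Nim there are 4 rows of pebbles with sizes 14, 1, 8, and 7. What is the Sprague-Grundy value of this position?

0

Bitwise XOR of the heap sizes:
  1110  (14)
  0001  (1)
  1000  (8)
  0111  (7)
  ----
  0000  (0)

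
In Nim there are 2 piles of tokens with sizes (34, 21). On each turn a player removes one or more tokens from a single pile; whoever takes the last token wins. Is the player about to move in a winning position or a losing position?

Winning position

In binary:
  100010  (34)
  010101  (21)
  ------
  110111  (55)
The nim-sum is 55 ≠ 0, so this is an N-position: the player to move can win.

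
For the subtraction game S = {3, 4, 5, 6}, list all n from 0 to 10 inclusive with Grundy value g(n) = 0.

0, 1, 2, 9, 10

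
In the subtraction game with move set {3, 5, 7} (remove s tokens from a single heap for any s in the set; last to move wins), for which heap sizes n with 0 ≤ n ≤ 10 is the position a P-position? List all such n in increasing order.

0, 1, 2, 10

Compute g(0), g(1), … for moves {3, 5, 7}:
g(0) = mex{} = 0
g(1) = mex{} = 0
g(2) = mex{} = 0
g(3) = mex{0} = 1
g(4) = mex{0} = 1
g(5) = mex{0} = 1
g(6) = mex{0,1} = 2
g(7) = mex{0,1} = 2
g(8) = mex{0,1} = 2
g(9) = mex{0,1,2} = 3
g(10) = mex{1,2} = 0
The P-positions (g = 0) in 0..10 are 0, 1, 2, 10.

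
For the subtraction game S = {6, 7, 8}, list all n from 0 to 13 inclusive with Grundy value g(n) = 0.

0, 1, 2, 3, 4, 5

Build the Grundy sequence with g(k) = mex{g(k−s) : s ∈ {6, 7, 8}, s ≤ k}:
k:     0  1  2  3  4  5  6  7  8  9 10 11 12 13
g(k):  0  0  0  0  0  0  1  1  1  1  1  1  2  2
The P-positions (g = 0) in 0..13 are 0, 1, 2, 3, 4, 5.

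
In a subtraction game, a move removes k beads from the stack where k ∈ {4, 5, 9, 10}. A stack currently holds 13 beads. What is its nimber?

Grundy values for subtraction set {4, 5, 9, 10}:
g(0) = mex{} = 0
g(1) = mex{} = 0
g(2) = mex{} = 0
g(3) = mex{} = 0
g(4) = mex{0} = 1
g(5) = mex{0} = 1
g(6) = mex{0} = 1
g(7) = mex{0} = 1
g(8) = mex{0,1} = 2
g(9) = mex{0,1} = 2
g(10) = mex{0,1} = 2
g(11) = mex{0,1} = 2
g(12) = mex{0,1,2} = 3
g(13) = mex{0,1,2} = 3
So g(13) = 3.

3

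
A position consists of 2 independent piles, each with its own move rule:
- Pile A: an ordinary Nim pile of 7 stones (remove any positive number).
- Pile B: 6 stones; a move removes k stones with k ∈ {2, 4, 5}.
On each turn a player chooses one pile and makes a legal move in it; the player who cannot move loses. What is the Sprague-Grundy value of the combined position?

4

Pile A is a plain Nim pile of size 7, so its Grundy value is 7.
Build the Grundy sequence for pile B with g(k) = mex{g(k−s) : s ∈ {2, 4, 5}, s ≤ k}:
g(0) = mex{} = 0
g(1) = mex{} = 0
g(2) = mex{0} = 1
g(3) = mex{0} = 1
g(4) = mex{0,1} = 2
g(5) = mex{0,1} = 2
g(6) = mex{0,1,2} = 3
So g(6) = 3.
The value of a disjunctive sum is the nim-sum of the parts.
Combined value = 7 XOR 3 = 4.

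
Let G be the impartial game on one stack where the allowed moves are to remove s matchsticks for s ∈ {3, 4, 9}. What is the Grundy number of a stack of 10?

1

Grundy values for subtraction set {3, 4, 9}:
g(0) = mex{} = 0
g(1) = mex{} = 0
g(2) = mex{} = 0
g(3) = mex{0} = 1
g(4) = mex{0} = 1
g(5) = mex{0} = 1
g(6) = mex{0,1} = 2
g(7) = mex{1} = 0
g(8) = mex{1} = 0
g(9) = mex{0,1,2} = 3
g(10) = mex{0,2} = 1
So g(10) = 1.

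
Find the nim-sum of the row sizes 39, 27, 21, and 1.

40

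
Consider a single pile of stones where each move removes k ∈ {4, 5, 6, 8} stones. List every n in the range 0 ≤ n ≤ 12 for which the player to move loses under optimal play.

0, 1, 2, 3, 12

Build the Grundy sequence with g(k) = mex{g(k−s) : s ∈ {4, 5, 6, 8}, s ≤ k}:
k:     0  1  2  3  4  5  6  7  8  9 10 11 12
g(k):  0  0  0  0  1  1  1  1  2  2  2  2  0
The P-positions (g = 0) in 0..12 are 0, 1, 2, 3, 12.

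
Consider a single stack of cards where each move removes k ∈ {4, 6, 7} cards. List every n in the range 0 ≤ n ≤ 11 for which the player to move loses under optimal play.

0, 1, 2, 3, 11

Build the Grundy sequence with g(k) = mex{g(k−s) : s ∈ {4, 6, 7}, s ≤ k}:
g(0) = mex{} = 0
g(1) = mex{} = 0
g(2) = mex{} = 0
g(3) = mex{} = 0
g(4) = mex{0} = 1
g(5) = mex{0} = 1
g(6) = mex{0} = 1
g(7) = mex{0} = 1
g(8) = mex{0,1} = 2
g(9) = mex{0,1} = 2
g(10) = mex{0,1} = 2
g(11) = mex{1} = 0
The P-positions (g = 0) in 0..11 are 0, 1, 2, 3, 11.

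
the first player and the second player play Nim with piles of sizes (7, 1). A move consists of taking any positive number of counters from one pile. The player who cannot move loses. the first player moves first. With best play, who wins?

the first player wins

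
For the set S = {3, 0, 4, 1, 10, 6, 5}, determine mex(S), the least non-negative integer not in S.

2

The values 0, 1 are all present; 2 is the first non-negative integer missing from the set.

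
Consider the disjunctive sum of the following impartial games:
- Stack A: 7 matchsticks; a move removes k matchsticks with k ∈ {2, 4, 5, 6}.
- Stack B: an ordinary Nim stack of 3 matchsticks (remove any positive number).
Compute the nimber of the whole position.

0

Build the Grundy sequence for stack A with g(k) = mex{g(k−s) : s ∈ {2, 4, 5, 6}, s ≤ k}:
k:     0  1  2  3  4  5  6  7
g(k):  0  0  1  1  2  2  3  3
So g(7) = 3.
Stack B is a plain Nim stack of size 3, so its Grundy value is 3.
The value of a disjunctive sum is the nim-sum of the parts.
Combined value = 3 XOR 3 = 0.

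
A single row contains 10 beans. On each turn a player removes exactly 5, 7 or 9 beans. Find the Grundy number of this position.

Grundy values for subtraction set {5, 7, 9}:
g(0) = mex{} = 0
g(1) = mex{} = 0
g(2) = mex{} = 0
g(3) = mex{} = 0
g(4) = mex{} = 0
g(5) = mex{0} = 1
g(6) = mex{0} = 1
g(7) = mex{0} = 1
g(8) = mex{0} = 1
g(9) = mex{0} = 1
g(10) = mex{0,1} = 2
So g(10) = 2.

2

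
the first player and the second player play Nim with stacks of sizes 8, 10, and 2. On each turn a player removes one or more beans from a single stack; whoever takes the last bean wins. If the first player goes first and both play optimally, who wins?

Bitwise XOR of the heap sizes:
  1000  (8)
  1010  (10)
  0010  (2)
  ----
  0000  (0)
The nim-sum is 0, so this is a P-position: the player to move is in a losing position under optimal play; the first player is about to move from it and so loses — the second player wins.

the second player wins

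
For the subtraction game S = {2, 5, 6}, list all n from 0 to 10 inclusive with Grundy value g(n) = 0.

Compute g(0), g(1), … for moves {2, 5, 6}:
k:     0  1  2  3  4  5  6  7  8  9 10
g(k):  0  0  1  1  0  2  1  3  0  2  1
The P-positions (g = 0) in 0..10 are 0, 1, 4, 8.

0, 1, 4, 8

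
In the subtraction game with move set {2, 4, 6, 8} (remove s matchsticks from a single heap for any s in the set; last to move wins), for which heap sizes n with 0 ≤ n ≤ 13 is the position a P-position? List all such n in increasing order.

0, 1, 10, 11

Compute g(0), g(1), … for moves {2, 4, 6, 8}:
g(0) = mex{} = 0
g(1) = mex{} = 0
g(2) = mex{0} = 1
g(3) = mex{0} = 1
g(4) = mex{0,1} = 2
g(5) = mex{0,1} = 2
g(6) = mex{0,1,2} = 3
g(7) = mex{0,1,2} = 3
g(8) = mex{0,1,2,3} = 4
g(9) = mex{0,1,2,3} = 4
g(10) = mex{1,2,3,4} = 0
g(11) = mex{1,2,3,4} = 0
g(12) = mex{0,2,3,4} = 1
g(13) = mex{0,2,3,4} = 1
The P-positions (g = 0) in 0..13 are 0, 1, 10, 11.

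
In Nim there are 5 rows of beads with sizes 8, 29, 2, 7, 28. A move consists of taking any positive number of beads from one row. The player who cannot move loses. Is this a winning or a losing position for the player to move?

Winning position

Bitwise XOR of the heap sizes:
  01000  (8)
  11101  (29)
  00010  (2)
  00111  (7)
  11100  (28)
  -----
  01100  (12)
The nim-sum is 12 ≠ 0, so this is an N-position: the player to move can win.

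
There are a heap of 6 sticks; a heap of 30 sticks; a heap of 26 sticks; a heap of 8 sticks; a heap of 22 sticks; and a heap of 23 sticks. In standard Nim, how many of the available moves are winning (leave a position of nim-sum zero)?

In binary:
  00110  (6)
  11110  (30)
  11010  (26)
  01000  (8)
  10110  (22)
  10111  (23)
  -----
  01011  (11)
The overall nim-sum is X = 11. A heap of size p has a winning move iff p XOR X < p (reduce it to p XOR X).
  6: 6 XOR 11 = 13 ≥ 6 — no move.
  30: 30 XOR 11 = 21 < 30 — winning move (to 21).
  26: 26 XOR 11 = 17 < 26 — winning move (to 17).
  8: 8 XOR 11 = 3 < 8 — winning move (to 3).
  22: 22 XOR 11 = 29 ≥ 22 — no move.
  23: 23 XOR 11 = 28 ≥ 23 — no move.
That gives 3 winning moves.

3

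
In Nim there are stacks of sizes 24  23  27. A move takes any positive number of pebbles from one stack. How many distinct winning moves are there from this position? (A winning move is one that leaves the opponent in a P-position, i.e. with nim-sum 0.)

Nim-sum: 24 XOR 23 XOR 27 = 20.
The overall nim-sum is X = 20. A stack of size p has a winning move iff p XOR X < p (reduce it to p XOR X).
  24: 24 XOR 20 = 12 < 24 — winning move (to 12).
  23: 23 XOR 20 = 3 < 23 — winning move (to 3).
  27: 27 XOR 20 = 15 < 27 — winning move (to 15).
That gives 3 winning moves.

3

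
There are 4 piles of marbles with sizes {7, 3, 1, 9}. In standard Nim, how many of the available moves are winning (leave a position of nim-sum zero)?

1

Write each in binary and XOR column by column:
  0111  (7)
  0011  (3)
  0001  (1)
  1001  (9)
  ----
  1100  (12)
The overall nim-sum is X = 12. A pile of size p has a winning move iff p XOR X < p (reduce it to p XOR X).
  7: 7 XOR 12 = 11 ≥ 7 — no move.
  3: 3 XOR 12 = 15 ≥ 3 — no move.
  1: 1 XOR 12 = 13 ≥ 1 — no move.
  9: 9 XOR 12 = 5 < 9 — winning move (to 5).
That gives 1 winning move.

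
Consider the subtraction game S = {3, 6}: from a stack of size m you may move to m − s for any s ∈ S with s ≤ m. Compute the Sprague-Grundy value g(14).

1

Build the Grundy sequence with g(k) = mex{g(k−s) : s ∈ {3, 6}, s ≤ k}:
g(0) = mex{} = 0
g(1) = mex{} = 0
g(2) = mex{} = 0
g(3) = mex{0} = 1
g(4) = mex{0} = 1
g(5) = mex{0} = 1
g(6) = mex{0,1} = 2
g(7) = mex{0,1} = 2
g(8) = mex{0,1} = 2
g(9) = mex{1,2} = 0
g(10) = mex{1,2} = 0
g(11) = mex{1,2} = 0
g(12) = mex{0,2} = 1
g(13) = mex{0,2} = 1
g(14) = mex{0,2} = 1
So g(14) = 1.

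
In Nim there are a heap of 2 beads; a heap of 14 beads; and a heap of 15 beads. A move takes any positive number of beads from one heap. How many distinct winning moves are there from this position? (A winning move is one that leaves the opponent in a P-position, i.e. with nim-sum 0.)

Bitwise XOR of the heap sizes:
  0010  (2)
  1110  (14)
  1111  (15)
  ----
  0011  (3)
The overall nim-sum is X = 3. A heap of size p has a winning move iff p XOR X < p (reduce it to p XOR X).
  2: 2 XOR 3 = 1 < 2 — winning move (to 1).
  14: 14 XOR 3 = 13 < 14 — winning move (to 13).
  15: 15 XOR 3 = 12 < 15 — winning move (to 12).
That gives 3 winning moves.

3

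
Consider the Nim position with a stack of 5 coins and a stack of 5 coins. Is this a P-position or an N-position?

In binary:
  101  (5)
  101  (5)
  ---
  000  (0)
The nim-sum is 0, so this is a P-position: the player to move is in a losing position under optimal play.

P-position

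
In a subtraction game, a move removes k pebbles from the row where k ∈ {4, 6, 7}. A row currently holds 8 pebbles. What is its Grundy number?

Compute g(0), g(1), … for moves {4, 6, 7}:
k:     0  1  2  3  4  5  6  7  8
g(k):  0  0  0  0  1  1  1  1  2
So g(8) = 2.

2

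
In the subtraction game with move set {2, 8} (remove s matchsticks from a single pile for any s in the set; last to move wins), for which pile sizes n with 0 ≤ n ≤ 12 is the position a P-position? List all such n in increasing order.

0, 1, 4, 5, 10, 11

Compute g(0), g(1), … for moves {2, 8}:
k:     0  1  2  3  4  5  6  7  8  9 10 11 12
g(k):  0  0  1  1  0  0  1  1  2  2  0  0  1
The P-positions (g = 0) in 0..12 are 0, 1, 4, 5, 10, 11.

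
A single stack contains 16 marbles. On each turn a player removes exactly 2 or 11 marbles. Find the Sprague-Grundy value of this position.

1

Grundy values for subtraction set {2, 11}:
k:     0  1  2  3  4  5  6  7  8  9 10 11 12 13 14 15 16
g(k):  0  0  1  1  0  0  1  1  0  0  1  1  2  0  0  1  1
So g(16) = 1.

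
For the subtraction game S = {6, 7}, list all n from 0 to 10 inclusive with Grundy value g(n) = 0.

0, 1, 2, 3, 4, 5

Grundy values for subtraction set {6, 7}:
k:     0  1  2  3  4  5  6  7  8  9 10
g(k):  0  0  0  0  0  0  1  1  1  1  1
The P-positions (g = 0) in 0..10 are 0, 1, 2, 3, 4, 5.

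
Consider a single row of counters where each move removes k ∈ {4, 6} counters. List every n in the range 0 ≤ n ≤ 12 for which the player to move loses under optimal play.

0, 1, 2, 3, 10, 11, 12

Build the Grundy sequence with g(k) = mex{g(k−s) : s ∈ {4, 6}, s ≤ k}:
k:     0  1  2  3  4  5  6  7  8  9 10 11 12
g(k):  0  0  0  0  1  1  1  1  2  2  0  0  0
The P-positions (g = 0) in 0..12 are 0, 1, 2, 3, 10, 11, 12.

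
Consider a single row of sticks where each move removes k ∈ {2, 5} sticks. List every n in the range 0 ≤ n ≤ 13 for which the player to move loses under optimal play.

0, 1, 4, 7, 8, 11

Grundy values for subtraction set {2, 5}:
g(0) = mex{} = 0
g(1) = mex{} = 0
g(2) = mex{0} = 1
g(3) = mex{0} = 1
g(4) = mex{1} = 0
g(5) = mex{0,1} = 2
g(6) = mex{0} = 1
g(7) = mex{1,2} = 0
g(8) = mex{1} = 0
g(9) = mex{0} = 1
g(10) = mex{0,2} = 1
g(11) = mex{1} = 0
g(12) = mex{0,1} = 2
g(13) = mex{0} = 1
The P-positions (g = 0) in 0..13 are 0, 1, 4, 7, 8, 11.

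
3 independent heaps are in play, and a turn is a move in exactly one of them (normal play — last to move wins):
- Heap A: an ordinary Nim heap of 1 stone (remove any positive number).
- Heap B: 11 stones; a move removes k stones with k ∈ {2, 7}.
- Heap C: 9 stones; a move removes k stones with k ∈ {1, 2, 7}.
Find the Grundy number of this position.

0

Heap A is a plain Nim heap of size 1, so its Grundy value is 1.
Build the Grundy sequence for heap B with g(k) = mex{g(k−s) : s ∈ {2, 7}, s ≤ k}:
g(0) = mex{} = 0
g(1) = mex{} = 0
g(2) = mex{0} = 1
g(3) = mex{0} = 1
g(4) = mex{1} = 0
g(5) = mex{1} = 0
g(6) = mex{0} = 1
g(7) = mex{0} = 1
g(8) = mex{0,1} = 2
g(9) = mex{1} = 0
g(10) = mex{1,2} = 0
g(11) = mex{0} = 1
So g(11) = 1.
Build the Grundy sequence for heap C with g(k) = mex{g(k−s) : s ∈ {1, 2, 7}, s ≤ k}:
g(0) = mex{} = 0
g(1) = mex{0} = 1
g(2) = mex{0,1} = 2
g(3) = mex{1,2} = 0
g(4) = mex{0,2} = 1
g(5) = mex{0,1} = 2
g(6) = mex{1,2} = 0
g(7) = mex{0,2} = 1
g(8) = mex{0,1} = 2
g(9) = mex{1,2} = 0
So g(9) = 0.
The value of a disjunctive sum is the nim-sum of the parts.
Combined value = 1 ⊕ 1 ⊕ 0 = 0.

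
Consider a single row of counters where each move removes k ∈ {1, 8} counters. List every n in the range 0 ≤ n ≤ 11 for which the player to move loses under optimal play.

Compute g(0), g(1), … for moves {1, 8}:
k:     0  1  2  3  4  5  6  7  8  9 10 11
g(k):  0  1  0  1  0  1  0  1  2  0  1  0
The P-positions (g = 0) in 0..11 are 0, 2, 4, 6, 9, 11.

0, 2, 4, 6, 9, 11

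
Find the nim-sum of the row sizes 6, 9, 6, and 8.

1

Nim-sum: 6 ^ 9 ^ 6 ^ 8 = 1.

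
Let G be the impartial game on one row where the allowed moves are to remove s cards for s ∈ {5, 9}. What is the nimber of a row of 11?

Build the Grundy sequence with g(k) = mex{g(k−s) : s ∈ {5, 9}, s ≤ k}:
k:     0  1  2  3  4  5  6  7  8  9 10 11
g(k):  0  0  0  0  0  1  1  1  1  1  2  2
So g(11) = 2.

2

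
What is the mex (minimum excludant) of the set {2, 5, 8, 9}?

0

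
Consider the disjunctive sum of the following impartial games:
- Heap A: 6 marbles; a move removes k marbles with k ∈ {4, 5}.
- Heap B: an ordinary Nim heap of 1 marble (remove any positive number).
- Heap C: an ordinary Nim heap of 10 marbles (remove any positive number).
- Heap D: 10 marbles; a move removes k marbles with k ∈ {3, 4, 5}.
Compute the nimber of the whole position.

For heap A, compute g(0), g(1), … with moves {4, 5}:
g(0) = mex{} = 0
g(1) = mex{} = 0
g(2) = mex{} = 0
g(3) = mex{} = 0
g(4) = mex{0} = 1
g(5) = mex{0} = 1
g(6) = mex{0} = 1
So g(6) = 1.
Heap B is a plain Nim heap of size 1, so its Grundy value is 1.
Heap C is a plain Nim heap of size 10, so its Grundy value is 10.
For heap D, compute g(0), g(1), … with moves {3, 4, 5}:
k:     0  1  2  3  4  5  6  7  8  9 10
g(k):  0  0  0  1  1  1  2  2  0  0  0
So g(10) = 0.
By the Sprague-Grundy theorem, the Grundy value of a sum of independent games is the XOR of the component values.
Combined value = 1 ⊕ 1 ⊕ 10 ⊕ 0 = 10.

10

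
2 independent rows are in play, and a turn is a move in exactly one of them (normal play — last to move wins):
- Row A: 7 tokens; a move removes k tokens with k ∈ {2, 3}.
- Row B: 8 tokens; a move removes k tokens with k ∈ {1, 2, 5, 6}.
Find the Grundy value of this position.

Grundy values for row A (subtraction set {2, 3}):
g(0) = mex{} = 0
g(1) = mex{} = 0
g(2) = mex{0} = 1
g(3) = mex{0} = 1
g(4) = mex{0,1} = 2
g(5) = mex{1} = 0
g(6) = mex{1,2} = 0
g(7) = mex{0,2} = 1
So g(7) = 1.
Build the Grundy sequence for row B with g(k) = mex{g(k−s) : s ∈ {1, 2, 5, 6}, s ≤ k}:
k:     0  1  2  3  4  5  6  7  8
g(k):  0  1  2  0  1  2  3  0  1
So g(8) = 1.
The value of a disjunctive sum is the nim-sum of the parts.
Combined value = 1 ⊕ 1 = 0.

0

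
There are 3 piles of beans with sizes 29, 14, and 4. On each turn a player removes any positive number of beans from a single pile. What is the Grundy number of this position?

23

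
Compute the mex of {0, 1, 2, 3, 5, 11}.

4

The values 0, 1, 2, 3 are all present; 4 is the first non-negative integer missing from the set.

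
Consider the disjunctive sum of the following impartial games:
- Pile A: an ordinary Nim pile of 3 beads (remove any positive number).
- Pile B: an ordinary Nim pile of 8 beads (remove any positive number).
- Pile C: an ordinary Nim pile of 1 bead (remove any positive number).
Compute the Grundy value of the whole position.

10

Pile A is a plain Nim pile of size 3, so its Grundy value is 3.
Pile B is a plain Nim pile of size 8, so its Grundy value is 8.
Pile C is a plain Nim pile of size 1, so its Grundy value is 1.
By the Sprague-Grundy theorem, the Grundy value of a sum of independent games is the XOR of the component values.
Combined value = 3 XOR 8 XOR 1 = 10.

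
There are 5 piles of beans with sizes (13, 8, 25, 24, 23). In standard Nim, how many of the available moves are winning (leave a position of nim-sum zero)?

3

Nim-sum: 13 XOR 8 XOR 25 XOR 24 XOR 23 = 19.
The overall nim-sum is X = 19. A pile of size p has a winning move iff p XOR X < p (reduce it to p XOR X).
  13: 13 XOR 19 = 30 ≥ 13 — no move.
  8: 8 XOR 19 = 27 ≥ 8 — no move.
  25: 25 XOR 19 = 10 < 25 — winning move (to 10).
  24: 24 XOR 19 = 11 < 24 — winning move (to 11).
  23: 23 XOR 19 = 4 < 23 — winning move (to 4).
That gives 3 winning moves.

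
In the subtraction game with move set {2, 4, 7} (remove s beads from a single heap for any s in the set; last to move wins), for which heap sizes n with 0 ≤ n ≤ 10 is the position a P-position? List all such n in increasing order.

0, 1, 6, 9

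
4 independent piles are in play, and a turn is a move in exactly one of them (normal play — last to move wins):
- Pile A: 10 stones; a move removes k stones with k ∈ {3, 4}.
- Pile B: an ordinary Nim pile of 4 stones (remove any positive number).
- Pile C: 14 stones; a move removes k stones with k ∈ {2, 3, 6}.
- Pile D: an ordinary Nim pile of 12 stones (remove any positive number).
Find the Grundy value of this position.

9

For pile A, compute g(0), g(1), … with moves {3, 4}:
k:     0  1  2  3  4  5  6  7  8  9 10
g(k):  0  0  0  1  1  1  2  0  0  0  1
So g(10) = 1.
Pile B is a plain Nim pile of size 4, so its Grundy value is 4.
Grundy values for pile C (subtraction set {2, 3, 6}):
g(0) = mex{} = 0
g(1) = mex{} = 0
g(2) = mex{0} = 1
g(3) = mex{0} = 1
g(4) = mex{0,1} = 2
g(5) = mex{1} = 0
g(6) = mex{0,1,2} = 3
g(7) = mex{0,2} = 1
g(8) = mex{0,1,3} = 2
g(9) = mex{1,3} = 0
g(10) = mex{1,2} = 0
g(11) = mex{0,2} = 1
g(12) = mex{0,3} = 1
g(13) = mex{0,1} = 2
g(14) = mex{1,2} = 0
So g(14) = 0.
Pile D is a plain Nim pile of size 12, so its Grundy value is 12.
By the Sprague-Grundy theorem, the Grundy value of a sum of independent games is the XOR of the component values.
Combined value = 1 XOR 4 XOR 0 XOR 12 = 9.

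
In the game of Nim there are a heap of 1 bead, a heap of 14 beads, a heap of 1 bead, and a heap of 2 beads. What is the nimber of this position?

Nim-sum: 1 ⊕ 14 ⊕ 1 ⊕ 2 = 12.

12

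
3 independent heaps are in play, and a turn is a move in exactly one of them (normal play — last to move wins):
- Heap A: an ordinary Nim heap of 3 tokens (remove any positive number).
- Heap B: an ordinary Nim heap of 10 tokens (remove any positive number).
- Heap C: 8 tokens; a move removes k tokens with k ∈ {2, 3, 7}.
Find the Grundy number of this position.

Heap A is a plain Nim heap of size 3, so its Grundy value is 3.
Heap B is a plain Nim heap of size 10, so its Grundy value is 10.
Grundy values for heap C (subtraction set {2, 3, 7}):
g(0) = mex{} = 0
g(1) = mex{} = 0
g(2) = mex{0} = 1
g(3) = mex{0} = 1
g(4) = mex{0,1} = 2
g(5) = mex{1} = 0
g(6) = mex{1,2} = 0
g(7) = mex{0,2} = 1
g(8) = mex{0} = 1
So g(8) = 1.
By the Sprague-Grundy theorem, the Grundy value of a sum of independent games is the XOR of the component values.
Combined value = 3 ⊕ 10 ⊕ 1 = 8.

8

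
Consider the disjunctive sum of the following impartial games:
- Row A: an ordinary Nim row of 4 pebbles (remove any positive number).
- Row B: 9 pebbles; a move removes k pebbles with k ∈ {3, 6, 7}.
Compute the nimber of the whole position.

Row A is a plain Nim row of size 4, so its Grundy value is 4.
Build the Grundy sequence for row B with g(k) = mex{g(k−s) : s ∈ {3, 6, 7}, s ≤ k}:
k:     0  1  2  3  4  5  6  7  8  9
g(k):  0  0  0  1  1  1  2  2  2  3
So g(9) = 3.
The value of a disjunctive sum is the nim-sum of the parts.
Combined value = 4 ⊕ 3 = 7.

7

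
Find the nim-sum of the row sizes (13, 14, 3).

Nim-sum: 13 ^ 14 ^ 3 = 0.

0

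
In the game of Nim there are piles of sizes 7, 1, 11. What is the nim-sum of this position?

Nim-sum: 7 XOR 1 XOR 11 = 13.

13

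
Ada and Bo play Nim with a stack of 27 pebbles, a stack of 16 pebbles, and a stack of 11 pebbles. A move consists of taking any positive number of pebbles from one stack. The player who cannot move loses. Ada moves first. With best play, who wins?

Bo wins

Compute the nim-sum pairwise:
27 ^ 16 = 11
11 ^ 11 = 0
The nim-sum is 0, so this is a P-position: the player to move is in a losing position under optimal play; Ada is about to move from it and so loses — Bo wins.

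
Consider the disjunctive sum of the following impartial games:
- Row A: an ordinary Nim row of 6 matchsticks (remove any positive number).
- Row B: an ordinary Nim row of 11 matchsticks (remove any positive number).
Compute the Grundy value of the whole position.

13

Row A is a plain Nim row of size 6, so its Grundy value is 6.
Row B is a plain Nim row of size 11, so its Grundy value is 11.
By the Sprague-Grundy theorem, the Grundy value of a sum of independent games is the XOR of the component values.
Combined value = 6 XOR 11 = 13.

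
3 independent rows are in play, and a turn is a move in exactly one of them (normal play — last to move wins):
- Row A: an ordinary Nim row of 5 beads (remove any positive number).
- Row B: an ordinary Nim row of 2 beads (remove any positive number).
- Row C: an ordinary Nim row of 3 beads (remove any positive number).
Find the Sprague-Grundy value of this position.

4

Row A is a plain Nim row of size 5, so its Grundy value is 5.
Row B is a plain Nim row of size 2, so its Grundy value is 2.
Row C is a plain Nim row of size 3, so its Grundy value is 3.
By the Sprague-Grundy theorem, the Grundy value of a sum of independent games is the XOR of the component values.
Combined value = 5 XOR 2 XOR 3 = 4.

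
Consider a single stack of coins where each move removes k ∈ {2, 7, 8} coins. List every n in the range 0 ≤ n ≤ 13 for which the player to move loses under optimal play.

0, 1, 4, 5, 10

Build the Grundy sequence with g(k) = mex{g(k−s) : s ∈ {2, 7, 8}, s ≤ k}:
k:     0  1  2  3  4  5  6  7  8  9 10 11 12 13
g(k):  0  0  1  1  0  0  1  1  2  2  0  3  1  2
The P-positions (g = 0) in 0..13 are 0, 1, 4, 5, 10.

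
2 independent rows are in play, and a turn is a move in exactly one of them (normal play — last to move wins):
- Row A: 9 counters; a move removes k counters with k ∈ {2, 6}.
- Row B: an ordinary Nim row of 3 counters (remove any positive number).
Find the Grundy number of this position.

Build the Grundy sequence for row A with g(k) = mex{g(k−s) : s ∈ {2, 6}, s ≤ k}:
g(0) = mex{} = 0
g(1) = mex{} = 0
g(2) = mex{0} = 1
g(3) = mex{0} = 1
g(4) = mex{1} = 0
g(5) = mex{1} = 0
g(6) = mex{0} = 1
g(7) = mex{0} = 1
g(8) = mex{1} = 0
g(9) = mex{1} = 0
So g(9) = 0.
Row B is a plain Nim row of size 3, so its Grundy value is 3.
By the Sprague-Grundy theorem, the Grundy value of a sum of independent games is the XOR of the component values.
Combined value = 0 XOR 3 = 3.

3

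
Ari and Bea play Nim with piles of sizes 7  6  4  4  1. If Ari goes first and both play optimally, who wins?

In binary:
  111  (7)
  110  (6)
  100  (4)
  100  (4)
  001  (1)
  ---
  000  (0)
The nim-sum is 0, so this is a P-position: the player to move is in a losing position under optimal play; Ari is about to move from it and so loses — Bea wins.

Bea wins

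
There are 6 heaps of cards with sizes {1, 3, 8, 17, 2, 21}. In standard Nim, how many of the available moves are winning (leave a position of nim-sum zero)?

Compute the nim-sum pairwise:
1 ^ 3 = 2
2 ^ 8 = 10
10 ^ 17 = 27
27 ^ 2 = 25
25 ^ 21 = 12
The overall nim-sum is X = 12. A heap of size p has a winning move iff p XOR X < p (reduce it to p XOR X).
  1: 1 XOR 12 = 13 ≥ 1 — no move.
  3: 3 XOR 12 = 15 ≥ 3 — no move.
  8: 8 XOR 12 = 4 < 8 — winning move (to 4).
  17: 17 XOR 12 = 29 ≥ 17 — no move.
  2: 2 XOR 12 = 14 ≥ 2 — no move.
  21: 21 XOR 12 = 25 ≥ 21 — no move.
That gives 1 winning move.

1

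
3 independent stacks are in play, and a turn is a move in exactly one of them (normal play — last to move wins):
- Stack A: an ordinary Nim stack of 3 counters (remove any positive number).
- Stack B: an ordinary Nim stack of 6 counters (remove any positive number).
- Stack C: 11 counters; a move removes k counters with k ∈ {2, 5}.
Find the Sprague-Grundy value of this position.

5

Stack A is a plain Nim stack of size 3, so its Grundy value is 3.
Stack B is a plain Nim stack of size 6, so its Grundy value is 6.
Build the Grundy sequence for stack C with g(k) = mex{g(k−s) : s ∈ {2, 5}, s ≤ k}:
g(0) = mex{} = 0
g(1) = mex{} = 0
g(2) = mex{0} = 1
g(3) = mex{0} = 1
g(4) = mex{1} = 0
g(5) = mex{0,1} = 2
g(6) = mex{0} = 1
g(7) = mex{1,2} = 0
g(8) = mex{1} = 0
g(9) = mex{0} = 1
g(10) = mex{0,2} = 1
g(11) = mex{1} = 0
So g(11) = 0.
The value of a disjunctive sum is the nim-sum of the parts.
Combined value = 3 ⊕ 6 ⊕ 0 = 5.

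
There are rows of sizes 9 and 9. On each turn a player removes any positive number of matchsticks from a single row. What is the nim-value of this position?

0

Nim-sum: 9 ^ 9 = 0.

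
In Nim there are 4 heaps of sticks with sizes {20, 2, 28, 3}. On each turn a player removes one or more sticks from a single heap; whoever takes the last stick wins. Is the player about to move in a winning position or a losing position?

Winning position

Compute the nim-sum pairwise:
20 ⊕ 2 = 22
22 ⊕ 28 = 10
10 ⊕ 3 = 9
The nim-sum is 9 ≠ 0, so this is an N-position: the player to move can win.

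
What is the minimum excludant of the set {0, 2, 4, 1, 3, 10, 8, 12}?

5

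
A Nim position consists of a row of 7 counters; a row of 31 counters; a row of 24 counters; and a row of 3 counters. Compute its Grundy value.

Write each in binary and XOR column by column:
  00111  (7)
  11111  (31)
  11000  (24)
  00011  (3)
  -----
  00011  (3)

3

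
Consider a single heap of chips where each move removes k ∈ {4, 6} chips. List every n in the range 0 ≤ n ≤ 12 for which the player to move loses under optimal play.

0, 1, 2, 3, 10, 11, 12

Grundy values for subtraction set {4, 6}:
g(0) = mex{} = 0
g(1) = mex{} = 0
g(2) = mex{} = 0
g(3) = mex{} = 0
g(4) = mex{0} = 1
g(5) = mex{0} = 1
g(6) = mex{0} = 1
g(7) = mex{0} = 1
g(8) = mex{0,1} = 2
g(9) = mex{0,1} = 2
g(10) = mex{1} = 0
g(11) = mex{1} = 0
g(12) = mex{1,2} = 0
The P-positions (g = 0) in 0..12 are 0, 1, 2, 3, 10, 11, 12.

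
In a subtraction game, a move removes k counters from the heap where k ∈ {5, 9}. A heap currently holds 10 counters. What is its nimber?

2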